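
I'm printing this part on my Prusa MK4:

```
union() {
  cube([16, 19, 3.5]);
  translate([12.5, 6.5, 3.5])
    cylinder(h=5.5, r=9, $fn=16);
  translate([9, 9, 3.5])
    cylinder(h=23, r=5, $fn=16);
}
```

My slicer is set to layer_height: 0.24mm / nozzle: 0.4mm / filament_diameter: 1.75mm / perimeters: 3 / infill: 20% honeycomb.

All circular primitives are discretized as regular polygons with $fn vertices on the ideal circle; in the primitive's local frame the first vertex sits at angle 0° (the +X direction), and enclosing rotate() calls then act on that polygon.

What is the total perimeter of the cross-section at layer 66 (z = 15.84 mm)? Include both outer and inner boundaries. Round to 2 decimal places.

31.21 mm

At z = 15.84 mm: the cube is not intersected at this z (z outside [0, 3.5]); the cylinder at (12.5, 6.5) is not intersected at this z (z outside [3.5, 9]); the r=5 cylinder at (9, 9) gives a regular 16-gon of circumradius 5 (constant along its height) (perimeter = 2·16·5.000·sin(180°/16) = 31.21 mm); Combining (union): only the r=5 cylinder at (9, 9) is present, so the union is just that shape — boundary = 31.21 mm. Overall, the cross-section is a single solid region. Total boundary length (outer) = 31.21 mm.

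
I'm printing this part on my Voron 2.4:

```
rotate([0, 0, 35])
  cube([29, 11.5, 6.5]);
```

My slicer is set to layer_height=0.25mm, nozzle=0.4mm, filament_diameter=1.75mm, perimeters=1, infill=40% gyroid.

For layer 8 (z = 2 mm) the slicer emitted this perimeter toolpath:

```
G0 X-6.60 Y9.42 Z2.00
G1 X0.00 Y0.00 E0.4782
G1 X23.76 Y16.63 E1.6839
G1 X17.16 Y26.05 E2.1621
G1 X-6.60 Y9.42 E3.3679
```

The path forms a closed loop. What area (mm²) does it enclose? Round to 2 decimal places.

Apply the shoelace formula to the sequence of (X, Y) vertices; enclosed area = 333.58 mm².

333.58 mm²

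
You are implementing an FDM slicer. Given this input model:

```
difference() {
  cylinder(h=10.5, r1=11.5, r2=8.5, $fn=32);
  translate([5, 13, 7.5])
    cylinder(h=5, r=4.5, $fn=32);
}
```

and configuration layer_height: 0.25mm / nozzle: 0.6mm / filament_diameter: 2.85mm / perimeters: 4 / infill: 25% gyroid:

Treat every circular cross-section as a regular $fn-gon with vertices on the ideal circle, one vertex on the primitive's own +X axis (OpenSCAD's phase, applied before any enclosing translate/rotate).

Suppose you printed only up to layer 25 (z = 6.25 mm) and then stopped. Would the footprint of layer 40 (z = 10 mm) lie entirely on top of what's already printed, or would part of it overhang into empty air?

Compare the two slices. At z = 6.25: the cone: at t=0.595 of its height the radius interpolates to r₁+(r₂−r₁)t = 9.714, giving a regular 32-gon of that circumradius (area = (32/2)·9.714²·sin(360°/32) = 294.56 mm²); the cylinder at (5, 13) is not intersected at this z (z outside [7.5, 12.5]); After the difference (first − rest): none of the subtracted shapes is present at this height, so the cone is unchanged — area = 294.56 mm². At z = 10: the cone contributes a regular 32-gon of circumradius 8.643 (interpolated between r1=11.5 and r2=8.5 at t=0.952) (area = (32/2)·8.643²·sin(360°/32) = 233.17 mm²); the r=4.5 cylinder at (5, 13) gives a regular 32-gon of circumradius 4.5 (constant along its height) (area = (32/2)·4.500²·sin(360°/32) = 63.21 mm²); Subtracting the remaining from the first: starting from the cone (233.17 mm²), the r=4.5 cylinder at (5, 13) misses the remaining region (no effect) — area = 233.17 mm². Checking containment: the cross-section at z = 10 is a subset of the cross-section at z = 6.25.

entirely on top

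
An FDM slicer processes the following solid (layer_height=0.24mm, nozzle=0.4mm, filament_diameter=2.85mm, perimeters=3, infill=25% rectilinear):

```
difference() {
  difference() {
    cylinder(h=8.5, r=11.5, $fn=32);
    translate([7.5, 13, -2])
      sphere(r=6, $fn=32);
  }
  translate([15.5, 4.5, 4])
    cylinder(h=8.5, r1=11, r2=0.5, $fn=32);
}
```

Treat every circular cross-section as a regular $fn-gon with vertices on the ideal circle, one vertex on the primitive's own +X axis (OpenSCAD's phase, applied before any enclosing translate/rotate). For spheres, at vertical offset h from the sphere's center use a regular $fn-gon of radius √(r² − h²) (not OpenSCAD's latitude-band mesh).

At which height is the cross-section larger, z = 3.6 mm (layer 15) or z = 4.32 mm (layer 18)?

Layer 15 (z = 3.6): the cylinder: section is a regular 32-gon, circumradius r=11.5 (area = (32/2)·11.500²·sin(360°/32) = 412.81 mm²); the r=6 sphere at (7.5, 13) contributes a regular 32-gon of circumradius √(6²−5.6²) = 2.154 (area = (32/2)·2.154²·sin(360°/32) = 14.48 mm²); Taking the first minus the rest: starting from the r=11.5 cylinder (412.81 mm²), the r=6 sphere at (7.5, 13) misses the remaining region (no effect) — area = 412.81 mm²; the cone at (15.5, 4.5) does not reach this height (z outside [4, 12.5]); Taking the first minus the rest: none of the subtracted shapes is present at this height, so that combined region is unchanged — area = 412.81 mm². So its area = 412.81 mm². Layer 18 (z = 4.32): the r=11.5 cylinder contributes a regular 32-gon of circumradius 11.5 (area = (32/2)·11.500²·sin(360°/32) = 412.81 mm²); the sphere at (7.5, 13) does not reach this height (|z−center|=6.320 > r=6); Taking the first minus the rest: none of the subtracted shapes is present at this height, so the r=11.5 cylinder is unchanged — area = 412.81 mm²; the cone at (15.5, 4.5) contributes a regular 32-gon of circumradius 10.605 (interpolated between r1=11 and r2=0.5 at t=0.038) (area = (32/2)·10.605²·sin(360°/32) = 351.04 mm²); After the difference (first − rest): starting from that combined region (412.81 mm²), the cone at (15.5, 4.5) partially overlaps it — only the 60.66 mm² overlap (of its 351.04 mm²) is removed, clipping the outline — area = 352.16 mm². So its area = 352.16 mm². Layer 15 is larger (412.81 vs 352.16 mm²).

layer 15 (z = 3.6 mm)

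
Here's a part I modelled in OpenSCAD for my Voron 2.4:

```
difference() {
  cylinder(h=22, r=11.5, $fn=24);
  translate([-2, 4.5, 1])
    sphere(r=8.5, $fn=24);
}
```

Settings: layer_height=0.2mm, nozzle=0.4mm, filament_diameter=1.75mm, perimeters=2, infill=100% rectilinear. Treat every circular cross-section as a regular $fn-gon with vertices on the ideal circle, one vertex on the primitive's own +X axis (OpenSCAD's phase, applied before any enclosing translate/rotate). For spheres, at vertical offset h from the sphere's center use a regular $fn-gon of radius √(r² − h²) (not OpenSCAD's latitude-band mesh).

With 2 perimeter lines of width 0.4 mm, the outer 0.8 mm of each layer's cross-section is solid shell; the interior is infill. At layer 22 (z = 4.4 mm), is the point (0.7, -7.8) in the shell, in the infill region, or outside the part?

At z = 4.4 mm: the r=11.5 cylinder contributes a regular 24-gon of circumradius 11.5; the r=8.5 sphere at (-2, 4.5) slices to a regular 24-gon of circumradius 7.790 (√(r²−h²) with h=3.4 from center); Subtracting the remaining from the first: starting from the r=11.5 cylinder, the r=8.5 sphere at (-2, 4.5) partially overlaps it — only the 177.42 mm² overlap (of its 188.49 mm²) is removed, clipping the outline — 1 connected region. Overall, the cross-section is a single solid region. The nearest boundary edge runs (2.98, -11.11)→(-0.00, -11.50); distance from the point to it = 3.58 mm. The point is inside the cross-section and 3.58 mm from the nearest boundary — more than the 0.8 mm shell width (2 × 0.4), so it's in the infill interior.

infill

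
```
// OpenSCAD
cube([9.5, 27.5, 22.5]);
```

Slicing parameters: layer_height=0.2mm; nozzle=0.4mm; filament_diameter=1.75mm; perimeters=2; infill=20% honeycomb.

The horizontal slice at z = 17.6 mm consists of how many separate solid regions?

1

At z = 17.6 mm: the 9.5×27.5 cube contributes its full rectangle. The result has 1 disconnected region.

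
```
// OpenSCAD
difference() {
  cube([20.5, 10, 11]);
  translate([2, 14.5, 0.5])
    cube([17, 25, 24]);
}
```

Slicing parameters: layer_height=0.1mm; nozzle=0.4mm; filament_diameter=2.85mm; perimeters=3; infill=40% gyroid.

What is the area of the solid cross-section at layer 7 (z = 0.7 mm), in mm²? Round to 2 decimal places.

At z = 0.7 mm: the cube (footprint 20.5×10) is included at this height (area 205.00 mm²); the cube at (2, 14.5) (footprint 17×25) is included at this height (area 425.00 mm²); After the difference (first − rest): starting from the 20.5×10 cube (205.00 mm²), the 17×25 cube at (2, 14.5) misses the remaining region (no effect) — area = 205.00 mm². Overall, the cross-section is a single solid region. Net area = 205.00 mm².

205.00 mm²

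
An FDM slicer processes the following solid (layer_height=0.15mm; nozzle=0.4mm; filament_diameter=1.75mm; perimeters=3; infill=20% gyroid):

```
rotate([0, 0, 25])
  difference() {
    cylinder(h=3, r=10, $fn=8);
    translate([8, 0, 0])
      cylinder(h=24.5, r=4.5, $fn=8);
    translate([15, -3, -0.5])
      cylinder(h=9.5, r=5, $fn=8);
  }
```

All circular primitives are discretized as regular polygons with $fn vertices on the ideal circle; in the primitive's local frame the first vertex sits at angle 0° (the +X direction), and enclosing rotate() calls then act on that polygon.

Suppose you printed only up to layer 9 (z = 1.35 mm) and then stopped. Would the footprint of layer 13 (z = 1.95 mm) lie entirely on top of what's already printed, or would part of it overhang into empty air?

Compare the two slices. At z = 1.35: the r=10 cylinder contributes a regular 8-gon of circumradius 10 (area = (8/2)·10.000²·sin(360°/8) = 282.84 mm²); the r=4.5 cylinder at (8, 0) contributes a regular 8-gon of circumradius 4.5 (area = (8/2)·4.500²·sin(360°/8) = 57.28 mm²); the r=5 cylinder at (15, -3) gives a regular 8-gon of circumradius 5 (constant along its height) (area = (8/2)·5.000²·sin(360°/8) = 70.71 mm²); After the difference (first − rest): starting from the r=10 cylinder (282.84 mm²), the r=4.5 cylinder at (8, 0) partially overlaps it — only the 38.24 mm² overlap (of its 57.28 mm²) is removed, clipping the outline; the r=5 cylinder at (15, -3) misses the remaining region (no effect) — area = 244.60 mm²; (rotated 25° about Z; rotation is an isometry so areas/perimeters/island counts are preserved). At z = 1.95: the cylinder: section is a regular 8-gon, circumradius r=10 (area = (8/2)·10.000²·sin(360°/8) = 282.84 mm²); the cylinder at (8, 0): section is a regular 8-gon, circumradius r=4.5 (area = (8/2)·4.500²·sin(360°/8) = 57.28 mm²); the r=5 cylinder at (15, -3) gives a regular 8-gon of circumradius 5 (constant along its height) (area = (8/2)·5.000²·sin(360°/8) = 70.71 mm²); After the difference (first − rest): starting from the r=10 cylinder (282.84 mm²), the r=4.5 cylinder at (8, 0) partially overlaps it — only the 38.24 mm² overlap (of its 57.28 mm²) is removed, clipping the outline; the r=5 cylinder at (15, -3) misses the remaining region (no effect) — area = 244.60 mm²; (whole slice rotated 25° about Z — lengths, areas and connectivity unchanged). Checking containment: the cross-section at z = 1.95 is a subset of the cross-section at z = 1.35.

entirely on top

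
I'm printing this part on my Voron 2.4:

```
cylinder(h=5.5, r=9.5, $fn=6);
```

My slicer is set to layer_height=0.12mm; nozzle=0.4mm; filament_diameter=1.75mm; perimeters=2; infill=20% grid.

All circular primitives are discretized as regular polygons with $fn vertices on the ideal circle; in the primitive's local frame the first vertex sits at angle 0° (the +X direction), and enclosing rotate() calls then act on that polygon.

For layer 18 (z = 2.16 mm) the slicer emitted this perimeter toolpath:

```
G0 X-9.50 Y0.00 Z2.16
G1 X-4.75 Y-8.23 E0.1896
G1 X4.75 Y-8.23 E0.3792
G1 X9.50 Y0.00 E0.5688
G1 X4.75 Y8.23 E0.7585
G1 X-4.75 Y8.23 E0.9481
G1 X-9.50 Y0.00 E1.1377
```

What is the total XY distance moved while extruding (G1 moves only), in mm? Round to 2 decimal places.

57.01 mm

Sum the Euclidean lengths of each G1 segment: total = 57.01 mm.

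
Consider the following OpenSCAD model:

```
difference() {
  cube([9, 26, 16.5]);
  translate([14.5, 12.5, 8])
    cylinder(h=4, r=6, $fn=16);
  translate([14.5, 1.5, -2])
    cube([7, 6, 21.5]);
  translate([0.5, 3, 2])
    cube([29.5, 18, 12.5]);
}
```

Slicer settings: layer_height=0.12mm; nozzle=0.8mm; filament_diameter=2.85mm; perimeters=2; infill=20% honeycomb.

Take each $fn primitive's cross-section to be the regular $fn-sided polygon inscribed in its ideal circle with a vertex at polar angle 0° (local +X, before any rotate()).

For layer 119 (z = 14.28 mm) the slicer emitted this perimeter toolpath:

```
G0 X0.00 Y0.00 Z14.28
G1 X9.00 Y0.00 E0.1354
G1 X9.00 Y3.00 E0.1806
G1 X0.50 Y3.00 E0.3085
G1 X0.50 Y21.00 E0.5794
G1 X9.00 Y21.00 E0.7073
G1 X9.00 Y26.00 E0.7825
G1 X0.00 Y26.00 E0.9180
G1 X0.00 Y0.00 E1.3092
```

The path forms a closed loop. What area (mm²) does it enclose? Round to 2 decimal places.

Apply the shoelace formula to the sequence of (X, Y) vertices; enclosed area = 81.00 mm².

81.00 mm²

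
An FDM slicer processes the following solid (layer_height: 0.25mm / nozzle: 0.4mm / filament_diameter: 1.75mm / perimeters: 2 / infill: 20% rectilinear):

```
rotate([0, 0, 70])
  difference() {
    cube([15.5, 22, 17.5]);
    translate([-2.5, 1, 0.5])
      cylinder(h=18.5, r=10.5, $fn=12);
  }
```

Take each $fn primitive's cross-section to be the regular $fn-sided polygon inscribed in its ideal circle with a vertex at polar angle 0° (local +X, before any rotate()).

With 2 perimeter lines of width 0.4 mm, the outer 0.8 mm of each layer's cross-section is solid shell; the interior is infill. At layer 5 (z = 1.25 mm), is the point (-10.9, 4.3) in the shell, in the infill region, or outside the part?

shell

At z = 1.25 mm: the 15.5×22 cube contributes its full rectangle; the cylinder at (-2.5, 1): section is a regular 12-gon, circumradius r=10.5; Subtracting the remaining from the first: starting from the 15.5×22 cube, the r=10.5 cylinder at (-2.5, 1) partially overlaps it — only the 65.14 mm² overlap (of its 330.75 mm²) is removed, clipping the outline — 1 connected region; (whole slice rotated 70° about Z — lengths, areas and connectivity unchanged). Overall, the cross-section is a single solid region. Undo the 70° rotation: the query point maps to (0.313, 11.713) in the un-rotated model frame. The nearest boundary edge runs (0.00, 10.83)→(0.00, 22.00); distance from the point to it = 0.31 mm. The point is inside the cross-section, 0.31 mm from the nearest boundary — within the 0.8 mm shell band (2 × 0.4).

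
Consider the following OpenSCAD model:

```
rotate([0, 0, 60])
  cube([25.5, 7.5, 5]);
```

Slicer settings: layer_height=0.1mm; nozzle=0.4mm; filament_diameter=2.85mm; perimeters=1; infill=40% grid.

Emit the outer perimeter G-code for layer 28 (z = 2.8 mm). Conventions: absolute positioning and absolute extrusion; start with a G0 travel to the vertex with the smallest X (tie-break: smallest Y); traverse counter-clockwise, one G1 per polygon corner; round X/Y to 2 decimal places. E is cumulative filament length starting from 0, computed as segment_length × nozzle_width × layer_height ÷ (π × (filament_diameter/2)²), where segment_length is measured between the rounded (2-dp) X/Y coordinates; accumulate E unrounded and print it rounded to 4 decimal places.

At z = 2.8 mm: the cube (footprint 25.5×7.5) is included at this height; (whole slice rotated 60° about Z — lengths, areas and connectivity unchanged). The outline is a single polygon with 4 vertices. Extrusion per mm of travel: 0.4 × 0.1 / (π × 1.425²) = 0.006270. Accumulating E over each segment gives final E = 0.4138.

G0 X-6.50 Y3.75 Z2.80
G1 X0.00 Y0.00 E0.0471
G1 X12.75 Y22.08 E0.2069
G1 X6.25 Y25.83 E0.2540
G1 X-6.50 Y3.75 E0.4138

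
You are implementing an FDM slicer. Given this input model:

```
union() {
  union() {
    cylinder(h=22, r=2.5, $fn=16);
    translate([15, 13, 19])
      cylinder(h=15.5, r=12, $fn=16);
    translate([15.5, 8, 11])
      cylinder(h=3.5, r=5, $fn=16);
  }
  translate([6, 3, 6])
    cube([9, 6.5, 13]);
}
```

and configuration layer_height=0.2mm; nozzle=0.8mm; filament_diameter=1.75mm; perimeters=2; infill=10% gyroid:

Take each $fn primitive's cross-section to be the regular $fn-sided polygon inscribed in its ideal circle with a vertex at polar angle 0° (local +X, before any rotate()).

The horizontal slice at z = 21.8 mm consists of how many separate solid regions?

At z = 21.8 mm: the cylinder: section is a regular 16-gon, circumradius r=2.5; the r=12 cylinder at (15, 13) contributes a regular 16-gon of circumradius 12; the cylinder at (15.5, 8) is absent (z outside [11, 14.5]); Taking the union: the 2 present regions are separate (no shared area or edge), so areas and boundary lengths simply add and each stays a separate island — 2 connected regions; the cube at (6, 3) is not intersected at this z (z outside [6, 19]); Taking the union: only the result so far is present, so the union is just that shape — 2 connected regions. The result has 2 disconnected regions.

2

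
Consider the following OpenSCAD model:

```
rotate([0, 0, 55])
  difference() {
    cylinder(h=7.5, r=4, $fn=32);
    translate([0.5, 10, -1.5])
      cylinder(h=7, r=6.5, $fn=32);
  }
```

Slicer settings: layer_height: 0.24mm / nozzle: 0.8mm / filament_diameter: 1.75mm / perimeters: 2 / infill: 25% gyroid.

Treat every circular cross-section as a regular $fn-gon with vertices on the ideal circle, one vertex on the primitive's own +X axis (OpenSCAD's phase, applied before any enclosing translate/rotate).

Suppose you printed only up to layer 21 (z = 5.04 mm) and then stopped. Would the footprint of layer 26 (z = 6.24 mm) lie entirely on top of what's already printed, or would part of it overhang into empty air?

Compare the two slices. At z = 5.04: the cylinder: section is a regular 32-gon, circumradius r=4 (area = (32/2)·4.000²·sin(360°/32) = 49.94 mm²); the cylinder at (0.5, 10): section is a regular 32-gon, circumradius r=6.5 (area = (32/2)·6.500²·sin(360°/32) = 131.88 mm²); Taking the first minus the rest: starting from the r=4 cylinder (49.94 mm²), the r=6.5 cylinder at (0.5, 10) partially overlaps it — only the 0.90 mm² overlap (of its 131.88 mm²) is removed, clipping the outline — area = 49.05 mm²; (rotated 55° about Z; rotation is an isometry so areas/perimeters/island counts are preserved). At z = 6.24: the cylinder: section is a regular 32-gon, circumradius r=4 (area = (32/2)·4.000²·sin(360°/32) = 49.94 mm²); the cylinder at (0.5, 10) is absent (z outside [-1.5, 5.5]); After the difference (first − rest): none of the subtracted shapes is present at this height, so the r=4 cylinder is unchanged — area = 49.94 mm²; (whole slice rotated 55° about Z — lengths, areas and connectivity unchanged). Checking containment: at z = 6.24 the cross-section extends beyond the z = 5.04 cross-section by about 0.90 mm².

part overhangs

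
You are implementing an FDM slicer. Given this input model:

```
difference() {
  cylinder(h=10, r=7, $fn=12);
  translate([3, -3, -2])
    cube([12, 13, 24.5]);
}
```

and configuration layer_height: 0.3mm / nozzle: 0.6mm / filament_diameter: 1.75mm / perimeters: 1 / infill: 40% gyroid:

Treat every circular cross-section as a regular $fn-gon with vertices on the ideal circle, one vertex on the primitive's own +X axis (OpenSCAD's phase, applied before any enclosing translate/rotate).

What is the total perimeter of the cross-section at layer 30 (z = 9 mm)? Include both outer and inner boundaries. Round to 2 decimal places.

At z = 9 mm: the cylinder: section is a regular 12-gon, circumradius r=7 (perimeter = 2·12·7.000·sin(180°/12) = 43.48 mm); the 12×13 cube at (3, -3) contributes its full rectangle (perimeter 50.00 mm); Taking the first minus the rest: starting from the r=7 cylinder, the 12×13 cube at (3, -3) partially overlaps it — only the 27.75 mm² overlap (of its 156.00 mm²) is removed, clipping the outline — boundary = 45.00 mm. Overall, the cross-section is a single solid region. Total boundary length (outer) = 45.00 mm.

45.00 mm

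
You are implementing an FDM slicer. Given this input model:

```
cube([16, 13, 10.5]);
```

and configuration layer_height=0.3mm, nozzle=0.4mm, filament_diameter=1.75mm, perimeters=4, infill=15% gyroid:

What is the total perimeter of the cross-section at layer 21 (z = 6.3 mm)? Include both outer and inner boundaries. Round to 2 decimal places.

58.00 mm

At z = 6.3 mm: the 16×13 cube contributes its full rectangle (perimeter 58.00 mm). Overall, the cross-section is a single solid region. Total boundary length (outer) = 58.00 mm.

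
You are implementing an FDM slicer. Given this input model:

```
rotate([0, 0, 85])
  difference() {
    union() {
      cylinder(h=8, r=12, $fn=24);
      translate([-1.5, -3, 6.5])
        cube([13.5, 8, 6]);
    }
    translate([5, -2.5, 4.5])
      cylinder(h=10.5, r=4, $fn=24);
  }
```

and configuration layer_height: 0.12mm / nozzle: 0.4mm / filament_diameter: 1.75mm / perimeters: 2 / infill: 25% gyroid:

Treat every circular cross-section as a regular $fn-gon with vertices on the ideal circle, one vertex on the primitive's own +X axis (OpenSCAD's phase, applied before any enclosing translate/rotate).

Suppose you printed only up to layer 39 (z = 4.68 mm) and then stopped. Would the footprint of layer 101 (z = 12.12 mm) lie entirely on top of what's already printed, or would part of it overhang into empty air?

Compare the two slices. At z = 4.68: the r=12 cylinder gives a regular 24-gon of circumradius 12 (constant along its height) (area = (24/2)·12.000²·sin(360°/24) = 447.24 mm²); the cube at (-1.5, -3) is not intersected at this z (z outside [6.5, 12.5]); Taking the union: only the r=12 cylinder is present, so the union is just that shape — area = 447.24 mm²; the cylinder at (5, -2.5): section is a regular 24-gon, circumradius r=4 (area = (24/2)·4.000²·sin(360°/24) = 49.69 mm²); Taking the first minus the rest: starting from that combined region (447.24 mm²), the r=4 cylinder at (5, -2.5) lies wholly inside it (removes its full 49.69 mm² and its 25.06 mm outline becomes a hole wall) — area = 397.55 mm²; (rotated 85° about Z; rotation is an isometry so areas/perimeters/island counts are preserved). At z = 12.12: the cylinder does not reach this height (z outside [0, 8]); the cube at (-1.5, -3) is present — its section is the full 13.5×8 rectangle (area 108.00 mm²); Combining (union): only the 13.5×8 cube at (-1.5, -3) is present, so the union is just that shape — area = 108.00 mm²; the cylinder at (5, -2.5): section is a regular 24-gon, circumradius r=4 (area = (24/2)·4.000²·sin(360°/24) = 49.69 mm²); After the difference (first − rest): starting from the result so far (108.00 mm²), the r=4 cylinder at (5, -2.5) partially overlaps it — only the 28.81 mm² overlap (of its 49.69 mm²) is removed, clipping the outline — area = 79.19 mm²; (rotated 85° about Z; rotation is an isometry so areas/perimeters/island counts are preserved). Checking containment: at z = 12.12 the cross-section extends beyond the z = 4.68 cross-section by about 2.74 mm².

part overhangs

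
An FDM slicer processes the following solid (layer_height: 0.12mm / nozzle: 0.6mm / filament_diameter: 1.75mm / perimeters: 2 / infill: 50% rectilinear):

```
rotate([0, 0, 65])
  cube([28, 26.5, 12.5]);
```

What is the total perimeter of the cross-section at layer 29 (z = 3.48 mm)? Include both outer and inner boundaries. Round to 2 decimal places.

At z = 3.48 mm: the cube (footprint 28×26.5) is included at this height (perimeter 109.00 mm); (whole slice rotated 65° about Z — lengths, areas and connectivity unchanged). Overall, the cross-section is a single solid region. Total boundary length (outer) = 109.00 mm.

109.00 mm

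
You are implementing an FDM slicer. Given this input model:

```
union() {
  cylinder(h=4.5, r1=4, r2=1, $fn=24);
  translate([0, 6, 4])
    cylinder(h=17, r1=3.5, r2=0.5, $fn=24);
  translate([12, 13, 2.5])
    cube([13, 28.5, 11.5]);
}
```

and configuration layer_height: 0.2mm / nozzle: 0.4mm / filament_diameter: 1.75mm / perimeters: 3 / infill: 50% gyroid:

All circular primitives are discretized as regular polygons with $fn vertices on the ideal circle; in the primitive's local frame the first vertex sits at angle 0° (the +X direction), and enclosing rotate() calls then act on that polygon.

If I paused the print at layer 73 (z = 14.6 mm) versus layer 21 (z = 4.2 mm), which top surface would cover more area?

layer 21 (z = 4.2 mm)

Layer 73 (z = 14.6): the cone is not intersected at this z (z outside [0, 4.5]); the cone at (0, 6) (r1=3.5→r2=0.5) has section circumradius 1.629 here — a regular 24-gon (area = (24/2)·1.629²·sin(360°/24) = 8.25 mm²); the cube at (12, 13) is not intersected at this z (z outside [2.5, 14]); Combining (union): only the cone at (0, 6) is present, so the union is just that shape — area = 8.25 mm². So its area = 8.25 mm². Layer 21 (z = 4.2): the cone contributes a regular 24-gon of circumradius 1.200 (interpolated between r1=4 and r2=1 at t=0.933) (area = (24/2)·1.200²·sin(360°/24) = 4.47 mm²); the cone at (0, 6) contributes a regular 24-gon of circumradius 3.465 (interpolated between r1=3.5 and r2=0.5 at t=0.012) (area = (24/2)·3.465²·sin(360°/24) = 37.28 mm²); the 13×28.5 cube at (12, 13) contributes its full rectangle (area 370.50 mm²); Combining (union): the 3 present regions are separate (no shared area or edge), so areas and boundary lengths simply add and each stays a separate island — area = 412.26 mm². So its area = 412.26 mm². Layer 21 is larger (412.26 vs 8.25 mm²).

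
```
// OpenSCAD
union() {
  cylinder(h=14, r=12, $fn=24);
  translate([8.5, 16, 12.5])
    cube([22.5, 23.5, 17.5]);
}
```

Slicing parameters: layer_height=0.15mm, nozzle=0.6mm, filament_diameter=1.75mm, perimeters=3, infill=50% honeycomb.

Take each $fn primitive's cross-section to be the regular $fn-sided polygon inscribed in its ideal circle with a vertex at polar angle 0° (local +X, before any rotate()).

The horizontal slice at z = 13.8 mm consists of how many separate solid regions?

At z = 13.8 mm: the r=12 cylinder gives a regular 24-gon of circumradius 12 (constant along its height); the cube at (8.5, 16) is present — its section is the full 22.5×23.5 rectangle; Taking the union: the 2 present regions are separate (no shared area or edge), so areas and boundary lengths simply add and each stays a separate island — 2 connected regions. The result has 2 disconnected regions.

2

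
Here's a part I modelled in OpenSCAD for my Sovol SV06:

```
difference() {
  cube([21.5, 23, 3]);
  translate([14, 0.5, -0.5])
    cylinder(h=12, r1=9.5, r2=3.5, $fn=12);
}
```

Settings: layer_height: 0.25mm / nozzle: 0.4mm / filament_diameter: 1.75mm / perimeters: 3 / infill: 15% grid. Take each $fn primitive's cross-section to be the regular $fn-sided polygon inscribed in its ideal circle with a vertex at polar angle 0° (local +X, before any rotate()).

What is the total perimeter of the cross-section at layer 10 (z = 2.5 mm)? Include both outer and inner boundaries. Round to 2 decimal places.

94.70 mm

At z = 2.5 mm: the 21.5×23 cube contributes its full rectangle (perimeter 89.00 mm); the cone at (14, 0.5): at t=0.250 of its height the radius interpolates to r₁+(r₂−r₁)t = 8.000, giving a regular 12-gon of that circumradius (perimeter = 2·12·8.000·sin(180°/12) = 49.69 mm); Subtracting the remaining from the first: starting from the 21.5×23 cube, the cone at (14, 0.5) partially overlaps it — only the 103.25 mm² overlap (of its 192.00 mm²) is removed, clipping the outline — boundary = 94.70 mm. Overall, the cross-section is a single solid region. Total boundary length (outer) = 94.70 mm.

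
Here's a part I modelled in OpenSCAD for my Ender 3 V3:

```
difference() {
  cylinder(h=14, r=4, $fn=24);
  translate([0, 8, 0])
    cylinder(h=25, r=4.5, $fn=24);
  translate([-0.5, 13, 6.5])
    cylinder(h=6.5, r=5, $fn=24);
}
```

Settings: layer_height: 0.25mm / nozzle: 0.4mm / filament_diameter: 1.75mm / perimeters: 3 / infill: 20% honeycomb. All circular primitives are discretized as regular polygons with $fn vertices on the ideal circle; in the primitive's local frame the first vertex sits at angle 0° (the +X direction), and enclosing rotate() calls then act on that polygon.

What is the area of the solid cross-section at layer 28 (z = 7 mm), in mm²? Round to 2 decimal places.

48.86 mm²

At z = 7 mm: the r=4 cylinder gives a regular 24-gon of circumradius 4 (constant along its height) (area = (24/2)·4.000²·sin(360°/24) = 49.69 mm²); the r=4.5 cylinder at (0, 8) contributes a regular 24-gon of circumradius 4.5 (area = (24/2)·4.500²·sin(360°/24) = 62.89 mm²); the r=5 cylinder at (-0.5, 13) contributes a regular 24-gon of circumradius 5 (area = (24/2)·5.000²·sin(360°/24) = 77.65 mm²); Taking the first minus the rest: starting from the r=4 cylinder (49.69 mm²), the r=4.5 cylinder at (0, 8) partially overlaps it — only the 0.83 mm² overlap (of its 62.89 mm²) is removed, clipping the outline; the r=5 cylinder at (-0.5, 13) misses the remaining region (no effect) — area = 48.86 mm². Overall, the cross-section is a single solid region. Net area = 48.86 mm².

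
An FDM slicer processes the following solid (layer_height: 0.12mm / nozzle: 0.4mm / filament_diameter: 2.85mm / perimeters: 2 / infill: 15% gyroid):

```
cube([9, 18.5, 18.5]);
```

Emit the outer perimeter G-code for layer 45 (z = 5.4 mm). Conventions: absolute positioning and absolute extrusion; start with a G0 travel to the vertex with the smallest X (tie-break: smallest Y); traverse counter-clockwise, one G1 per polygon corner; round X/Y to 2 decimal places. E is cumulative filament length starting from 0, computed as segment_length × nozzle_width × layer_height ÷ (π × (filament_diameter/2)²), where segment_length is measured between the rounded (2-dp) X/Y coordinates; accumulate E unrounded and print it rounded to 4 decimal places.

At z = 5.4 mm: the 9×18.5 cube contributes its full rectangle. The outline is a single polygon with 4 vertices. Extrusion per mm of travel: 0.4 × 0.12 / (π × 1.425²) = 0.007524. Accumulating E over each segment gives final E = 0.4138.

G0 X0.00 Y0.00 Z5.40
G1 X9.00 Y0.00 E0.0677
G1 X9.00 Y18.50 E0.2069
G1 X0.00 Y18.50 E0.2746
G1 X0.00 Y0.00 E0.4138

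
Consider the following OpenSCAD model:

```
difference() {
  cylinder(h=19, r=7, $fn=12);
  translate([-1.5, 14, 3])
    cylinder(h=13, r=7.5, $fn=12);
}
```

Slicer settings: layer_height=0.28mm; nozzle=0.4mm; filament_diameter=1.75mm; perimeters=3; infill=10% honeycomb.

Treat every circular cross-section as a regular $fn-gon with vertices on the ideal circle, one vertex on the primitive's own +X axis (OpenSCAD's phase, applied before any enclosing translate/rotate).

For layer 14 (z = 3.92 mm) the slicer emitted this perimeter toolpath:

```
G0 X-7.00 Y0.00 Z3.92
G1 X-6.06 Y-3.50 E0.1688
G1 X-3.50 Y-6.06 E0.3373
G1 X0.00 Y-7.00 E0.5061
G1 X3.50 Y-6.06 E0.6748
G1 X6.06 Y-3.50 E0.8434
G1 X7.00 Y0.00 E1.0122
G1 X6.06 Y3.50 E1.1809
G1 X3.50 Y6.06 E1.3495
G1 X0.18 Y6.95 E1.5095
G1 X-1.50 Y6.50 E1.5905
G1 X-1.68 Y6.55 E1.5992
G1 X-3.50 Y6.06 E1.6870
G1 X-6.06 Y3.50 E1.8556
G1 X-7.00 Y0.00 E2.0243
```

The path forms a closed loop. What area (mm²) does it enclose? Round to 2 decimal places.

Apply the shoelace formula to the sequence of (X, Y) vertices; enclosed area = 146.78 mm².

146.78 mm²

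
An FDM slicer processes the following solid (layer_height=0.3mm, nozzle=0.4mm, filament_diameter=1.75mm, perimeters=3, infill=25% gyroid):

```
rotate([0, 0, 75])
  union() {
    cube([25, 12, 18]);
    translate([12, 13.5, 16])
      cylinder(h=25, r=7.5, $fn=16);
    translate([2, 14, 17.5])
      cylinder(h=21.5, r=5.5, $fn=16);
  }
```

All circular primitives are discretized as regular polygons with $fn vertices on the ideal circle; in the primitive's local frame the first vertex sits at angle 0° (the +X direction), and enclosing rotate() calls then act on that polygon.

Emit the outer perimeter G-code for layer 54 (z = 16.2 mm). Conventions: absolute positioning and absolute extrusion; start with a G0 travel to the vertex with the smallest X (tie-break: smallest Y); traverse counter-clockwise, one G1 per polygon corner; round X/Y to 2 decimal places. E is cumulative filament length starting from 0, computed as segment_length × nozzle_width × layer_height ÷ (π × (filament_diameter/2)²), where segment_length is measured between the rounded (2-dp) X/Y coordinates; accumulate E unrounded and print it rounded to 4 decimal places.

At z = 16.2 mm: the cube is present — its section is the full 25×12 rectangle; the r=7.5 cylinder at (12, 13.5) contributes a regular 16-gon of circumradius 7.5; the cylinder at (2, 14) does not reach this height (z outside [17.5, 39]); Taking the union: the regions partially overlap (shared area 64.05 mm²), so overlapping operands fuse into one piece — 1 connected region; (rotated 75° about Z; rotation is an isometry so areas/perimeters/island counts are preserved). The outline is a single polygon with 15 vertices. Extrusion per mm of travel: 0.4 × 0.3 / (π × 0.875²) = 0.049890. Accumulating E over each segment gives final E = 4.2934.

G0 X-17.37 Y14.11 Z16.20
G1 X-16.43 Y11.34 E0.1459
G1 X-14.50 Y9.14 E0.2919
G1 X-11.88 Y7.84 E0.4379
G1 X-10.35 Y7.74 E0.5144
G1 X-11.59 Y3.11 E0.7535
G1 X0.00 Y0.00 E1.3522
G1 X6.47 Y24.15 E2.5995
G1 X-5.12 Y27.25 E3.1981
G1 X-6.62 Y21.65 E3.4873
G1 X-7.99 Y22.33 E3.5636
G1 X-10.91 Y22.52 E3.7096
G1 X-13.68 Y21.58 E3.8555
G1 X-15.88 Y19.65 E4.0015
G1 X-17.18 Y17.03 E4.1475
G1 X-17.37 Y14.11 E4.2934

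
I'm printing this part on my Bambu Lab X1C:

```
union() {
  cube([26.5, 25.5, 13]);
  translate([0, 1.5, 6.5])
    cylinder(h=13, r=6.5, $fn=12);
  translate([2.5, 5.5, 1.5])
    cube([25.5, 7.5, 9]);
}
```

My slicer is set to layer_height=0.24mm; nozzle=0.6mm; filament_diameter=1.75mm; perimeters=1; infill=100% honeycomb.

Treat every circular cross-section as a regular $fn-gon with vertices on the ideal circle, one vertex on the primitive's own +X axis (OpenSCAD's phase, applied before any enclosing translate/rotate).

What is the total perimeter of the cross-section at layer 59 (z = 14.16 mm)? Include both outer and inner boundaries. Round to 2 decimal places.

40.38 mm

At z = 14.16 mm: the cube is not intersected at this z (z outside [0, 13]); the cylinder at (0, 1.5): section is a regular 12-gon, circumradius r=6.5 (perimeter = 2·12·6.500·sin(180°/12) = 40.38 mm); the cube at (2.5, 5.5) is absent (z outside [1.5, 10.5]); Merging all regions: only the r=6.5 cylinder at (0, 1.5) is present, so the union is just that shape — boundary = 40.38 mm. Overall, the cross-section is a single solid region. Total boundary length (outer) = 40.38 mm.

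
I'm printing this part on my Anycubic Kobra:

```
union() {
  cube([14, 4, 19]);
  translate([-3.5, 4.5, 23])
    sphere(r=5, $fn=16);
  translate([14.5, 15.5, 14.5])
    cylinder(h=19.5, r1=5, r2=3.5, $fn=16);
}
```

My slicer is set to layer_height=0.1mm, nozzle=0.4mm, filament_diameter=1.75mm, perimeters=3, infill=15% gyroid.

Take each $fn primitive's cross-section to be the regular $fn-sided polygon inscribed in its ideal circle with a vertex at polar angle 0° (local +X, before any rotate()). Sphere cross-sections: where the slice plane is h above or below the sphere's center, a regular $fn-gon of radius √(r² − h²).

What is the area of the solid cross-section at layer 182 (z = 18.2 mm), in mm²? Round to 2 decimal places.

130.07 mm²

At z = 18.2 mm: the cube is present — its section is the full 14×4 rectangle (area 56.00 mm²); the r=5 sphere at (-3.5, 4.5) contributes a regular 16-gon of circumradius √(5²−4.8²) = 1.400 (area = (16/2)·1.400²·sin(360°/16) = 6.00 mm²); the cone at (14.5, 15.5) (r1=5→r2=3.5) has section circumradius 4.715 here — a regular 16-gon (area = (16/2)·4.715²·sin(360°/16) = 68.07 mm²); Taking the union: the 3 present regions are separate (no shared area or edge), so areas and boundary lengths simply add and each stays a separate island — area = 130.07 mm². Overall, the cross-section has 3 separate islands. Net area = 130.07 mm².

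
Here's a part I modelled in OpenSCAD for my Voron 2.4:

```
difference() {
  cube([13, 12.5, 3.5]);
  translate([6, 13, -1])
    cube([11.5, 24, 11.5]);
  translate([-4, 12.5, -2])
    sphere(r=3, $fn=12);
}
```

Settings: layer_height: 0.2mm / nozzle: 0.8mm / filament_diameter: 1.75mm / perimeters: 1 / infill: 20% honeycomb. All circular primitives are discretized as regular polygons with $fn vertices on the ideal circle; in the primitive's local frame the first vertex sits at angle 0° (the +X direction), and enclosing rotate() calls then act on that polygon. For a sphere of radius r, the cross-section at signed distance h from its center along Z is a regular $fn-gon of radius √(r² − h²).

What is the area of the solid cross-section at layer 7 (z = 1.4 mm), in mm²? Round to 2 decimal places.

At z = 1.4 mm: the 13×12.5 cube contributes its full rectangle (area 162.50 mm²); the cube at (6, 13) (footprint 11.5×24) is included at this height (area 276.00 mm²); the sphere at (-4, 12.5) does not reach this height (|z−center|=3.400 > r=3); Subtracting the remaining from the first: starting from the 13×12.5 cube (162.50 mm²), the 11.5×24 cube at (6, 13) misses the remaining region (no effect) — area = 162.50 mm². Overall, the cross-section is a single solid region. Net area = 162.50 mm².

162.50 mm²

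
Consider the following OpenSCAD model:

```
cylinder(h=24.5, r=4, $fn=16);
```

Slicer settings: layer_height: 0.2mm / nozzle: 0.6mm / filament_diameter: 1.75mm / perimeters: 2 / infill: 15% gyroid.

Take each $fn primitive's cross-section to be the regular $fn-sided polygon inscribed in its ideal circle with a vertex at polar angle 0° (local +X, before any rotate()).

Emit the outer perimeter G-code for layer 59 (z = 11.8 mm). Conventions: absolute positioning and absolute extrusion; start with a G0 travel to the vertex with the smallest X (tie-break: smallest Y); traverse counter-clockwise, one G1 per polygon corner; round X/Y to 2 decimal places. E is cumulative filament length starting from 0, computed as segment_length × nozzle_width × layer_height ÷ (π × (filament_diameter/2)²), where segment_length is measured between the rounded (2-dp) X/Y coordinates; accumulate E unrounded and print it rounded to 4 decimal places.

G0 X-4.00 Y0.00 Z11.80
G1 X-3.70 Y-1.53 E0.0778
G1 X-2.83 Y-2.83 E0.1558
G1 X-1.53 Y-3.70 E0.2339
G1 X0.00 Y-4.00 E0.3117
G1 X1.53 Y-3.70 E0.3894
G1 X2.83 Y-2.83 E0.4675
G1 X3.70 Y-1.53 E0.5455
G1 X4.00 Y0.00 E0.6233
G1 X3.70 Y1.53 E0.7011
G1 X2.83 Y2.83 E0.7791
G1 X1.53 Y3.70 E0.8572
G1 X0.00 Y4.00 E0.9350
G1 X-1.53 Y3.70 E1.0127
G1 X-2.83 Y2.83 E1.0908
G1 X-3.70 Y1.53 E1.1688
G1 X-4.00 Y0.00 E1.2466

At z = 11.8 mm: the r=4 cylinder gives a regular 16-gon of circumradius 4 (constant along its height). The outline is a single polygon with 16 vertices. Extrusion per mm of travel: 0.6 × 0.2 / (π × 0.875²) = 0.049890. Accumulating E over each segment gives final E = 1.2466.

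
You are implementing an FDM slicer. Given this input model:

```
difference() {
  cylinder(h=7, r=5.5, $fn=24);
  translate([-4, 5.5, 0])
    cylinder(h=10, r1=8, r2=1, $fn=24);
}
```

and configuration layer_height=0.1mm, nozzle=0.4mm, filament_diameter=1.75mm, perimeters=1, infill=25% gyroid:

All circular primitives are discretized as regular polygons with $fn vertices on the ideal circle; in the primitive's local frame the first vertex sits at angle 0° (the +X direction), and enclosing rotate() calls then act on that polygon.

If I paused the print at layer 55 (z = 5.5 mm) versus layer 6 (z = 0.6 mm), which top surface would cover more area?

layer 55 (z = 5.5 mm)

Layer 55 (z = 5.5): the r=5.5 cylinder gives a regular 24-gon of circumradius 5.5 (constant along its height) (area = (24/2)·5.500²·sin(360°/24) = 93.95 mm²); the cone at (-4, 5.5): at t=0.550 of its height the radius interpolates to r₁+(r₂−r₁)t = 4.150, giving a regular 24-gon of that circumradius (area = (24/2)·4.150²·sin(360°/24) = 53.49 mm²); After the difference (first − rest): starting from the r=5.5 cylinder (93.95 mm²), the cone at (-4, 5.5) partially overlaps it — only the 12.84 mm² overlap (of its 53.49 mm²) is removed, clipping the outline — area = 81.11 mm². So its area = 81.11 mm². Layer 6 (z = 0.6): the cylinder: section is a regular 24-gon, circumradius r=5.5 (area = (24/2)·5.500²·sin(360°/24) = 93.95 mm²); the cone at (-4, 5.5) contributes a regular 24-gon of circumradius 7.580 (interpolated between r1=8 and r2=1 at t=0.060) (area = (24/2)·7.580²·sin(360°/24) = 178.45 mm²); Subtracting the remaining from the first: starting from the r=5.5 cylinder (93.95 mm²), the cone at (-4, 5.5) partially overlaps it — only the 47.29 mm² overlap (of its 178.45 mm²) is removed, clipping the outline — area = 46.66 mm². So its area = 46.66 mm². Layer 55 is larger (81.11 vs 46.66 mm²).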